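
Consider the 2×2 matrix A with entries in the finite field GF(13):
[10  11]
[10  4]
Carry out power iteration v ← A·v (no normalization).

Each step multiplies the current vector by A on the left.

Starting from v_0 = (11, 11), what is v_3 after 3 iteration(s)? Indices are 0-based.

v_0 = (11, 11).
v_1 = A·v_0 = (10, 11).
v_2 = A·v_1 = (0, 1).
v_3 = A·v_2 = (11, 4).

v_3 = (11, 4)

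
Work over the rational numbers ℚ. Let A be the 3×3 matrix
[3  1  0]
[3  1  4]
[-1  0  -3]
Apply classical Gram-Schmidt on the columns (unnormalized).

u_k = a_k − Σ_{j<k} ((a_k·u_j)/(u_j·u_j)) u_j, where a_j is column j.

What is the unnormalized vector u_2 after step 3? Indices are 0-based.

Step 1: u_0 = a_0 = (3, 3, -1).
Step 2: u_1 = a_1 − (6/19)·u_0 = (1/19, 1/19, 6/19).
Step 3: u_2 = a_2 − (15/19)·u_0 − (-7)·u_1 = (-2, 2, 0).

u_2 = (-2, 2, 0)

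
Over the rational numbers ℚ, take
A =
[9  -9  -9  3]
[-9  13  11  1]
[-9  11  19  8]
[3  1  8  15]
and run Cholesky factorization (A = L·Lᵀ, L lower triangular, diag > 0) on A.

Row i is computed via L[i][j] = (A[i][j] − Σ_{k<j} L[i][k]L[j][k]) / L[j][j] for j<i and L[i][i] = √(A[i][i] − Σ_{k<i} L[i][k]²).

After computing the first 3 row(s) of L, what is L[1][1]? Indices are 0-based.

Step 1: L[0][0] = √(9) = 3.
  L[1][0] = (-9) / L[0][0] = -3.
Step 2: L[1][1] = √(4) = 2.
  L[2][0] = (-9) / L[0][0] = -3.
  L[2][1] = (2) / L[1][1] = 1.
Step 3: L[2][2] = √(9) = 3.

L[1][1] = 2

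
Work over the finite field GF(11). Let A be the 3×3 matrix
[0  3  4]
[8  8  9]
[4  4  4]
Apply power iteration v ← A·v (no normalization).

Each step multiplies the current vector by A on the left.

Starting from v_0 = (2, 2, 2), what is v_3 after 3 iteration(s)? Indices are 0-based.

v_3 = (6, 4, 2)

v_0 = (2, 2, 2).
v_1 = A·v_0 = (3, 6, 2).
v_2 = A·v_1 = (4, 2, 0).
v_3 = A·v_2 = (6, 4, 2).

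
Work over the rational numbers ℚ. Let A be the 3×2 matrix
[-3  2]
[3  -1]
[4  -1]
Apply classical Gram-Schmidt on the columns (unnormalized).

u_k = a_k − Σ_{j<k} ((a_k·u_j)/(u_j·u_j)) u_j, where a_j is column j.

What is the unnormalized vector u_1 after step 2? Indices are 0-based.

Step 1: u_0 = a_0 = (-3, 3, 4).
Step 2: u_1 = a_1 − (-13/34)·u_0 = (29/34, 5/34, 9/17).

u_1 = (29/34, 5/34, 9/17)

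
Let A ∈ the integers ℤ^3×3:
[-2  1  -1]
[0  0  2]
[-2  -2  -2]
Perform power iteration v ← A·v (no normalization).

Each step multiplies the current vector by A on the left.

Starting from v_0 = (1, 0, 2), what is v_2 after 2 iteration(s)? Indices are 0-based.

v_2 = (18, -12, 12)

v_0 = (1, 0, 2).
v_1 = A·v_0 = (-4, 4, -6).
v_2 = A·v_1 = (18, -12, 12).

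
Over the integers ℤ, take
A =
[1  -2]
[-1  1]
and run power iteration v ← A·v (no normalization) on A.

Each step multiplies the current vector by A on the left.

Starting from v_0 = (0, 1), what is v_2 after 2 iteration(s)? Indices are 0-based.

v_2 = (-4, 3)

v_0 = (0, 1).
v_1 = A·v_0 = (-2, 1).
v_2 = A·v_1 = (-4, 3).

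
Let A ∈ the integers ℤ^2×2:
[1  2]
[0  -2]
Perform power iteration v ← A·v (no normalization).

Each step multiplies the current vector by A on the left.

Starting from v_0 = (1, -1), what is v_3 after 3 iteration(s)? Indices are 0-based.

v_0 = (1, -1).
v_1 = A·v_0 = (-1, 2).
v_2 = A·v_1 = (3, -4).
v_3 = A·v_2 = (-5, 8).

v_3 = (-5, 8)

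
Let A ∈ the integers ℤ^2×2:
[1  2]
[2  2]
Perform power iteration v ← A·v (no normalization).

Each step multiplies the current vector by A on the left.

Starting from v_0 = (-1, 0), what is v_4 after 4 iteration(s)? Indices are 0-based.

v_0 = (-1, 0).
v_1 = A·v_0 = (-1, -2).
v_2 = A·v_1 = (-5, -6).
v_3 = A·v_2 = (-17, -22).
v_4 = A·v_3 = (-61, -78).

v_4 = (-61, -78)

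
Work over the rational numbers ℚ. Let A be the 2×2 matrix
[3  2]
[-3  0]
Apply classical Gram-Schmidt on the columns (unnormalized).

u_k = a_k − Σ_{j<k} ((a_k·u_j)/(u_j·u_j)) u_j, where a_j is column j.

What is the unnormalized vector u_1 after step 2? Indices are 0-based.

u_1 = (1, 1)

Step 1: u_0 = a_0 = (3, -3).
Step 2: u_1 = a_1 − (1/3)·u_0 = (1, 1).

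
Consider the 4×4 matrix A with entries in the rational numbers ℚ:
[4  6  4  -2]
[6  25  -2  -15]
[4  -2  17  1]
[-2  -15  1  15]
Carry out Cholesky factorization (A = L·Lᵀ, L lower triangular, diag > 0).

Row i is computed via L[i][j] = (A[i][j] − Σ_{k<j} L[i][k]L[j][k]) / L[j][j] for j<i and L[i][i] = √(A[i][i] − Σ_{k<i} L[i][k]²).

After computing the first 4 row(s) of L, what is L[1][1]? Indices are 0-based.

L[1][1] = 4

Step 1: L[0][0] = √(4) = 2.
  L[1][0] = (6) / L[0][0] = 3.
Step 2: L[1][1] = √(16) = 4.
  L[2][0] = (4) / L[0][0] = 2.
  L[2][1] = (-8) / L[1][1] = -2.
Step 3: L[2][2] = √(9) = 3.
  L[3][0] = (-2) / L[0][0] = -1.
  L[3][1] = (-12) / L[1][1] = -3.
  L[3][2] = (-3) / L[2][2] = -1.
Step 4: L[3][3] = √(4) = 2.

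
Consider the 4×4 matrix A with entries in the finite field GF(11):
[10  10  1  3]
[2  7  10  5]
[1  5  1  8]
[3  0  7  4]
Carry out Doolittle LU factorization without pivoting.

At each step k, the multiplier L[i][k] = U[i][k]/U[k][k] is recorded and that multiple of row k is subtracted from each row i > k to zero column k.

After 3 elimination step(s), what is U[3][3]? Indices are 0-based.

U[3][3] = 2

k=0: U[0][0]=10
  eliminate (1,0): mult=9, new row 1: (0, 5, 1, 0); set L[1][0]=9
  eliminate (2,0): mult=10, new row 2: (0, 4, 2, 0); set L[2][0]=10
  eliminate (3,0): mult=8, new row 3: (0, 8, 10, 2); set L[3][0]=8
k=1: U[1][1]=5
  eliminate (2,1): mult=3, new row 2: (0, 0, 10, 0); set L[2][1]=3
  eliminate (3,1): mult=6, new row 3: (0, 0, 4, 2); set L[3][1]=6
k=2: U[2][2]=10
  eliminate (3,2): mult=7, new row 3: (0, 0, 0, 2); set L[3][2]=7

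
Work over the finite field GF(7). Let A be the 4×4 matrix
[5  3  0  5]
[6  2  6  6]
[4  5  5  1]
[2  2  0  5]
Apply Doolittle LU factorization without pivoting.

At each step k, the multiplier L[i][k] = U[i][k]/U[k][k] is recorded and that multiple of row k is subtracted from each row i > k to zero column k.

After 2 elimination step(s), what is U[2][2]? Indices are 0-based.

Step 1: pivot at (0,0) is 5.
  row1 ← row1 − (4)·row0  ⇒  L[1][0]=4, U row1=(0, 4, 6, 0)
  row2 ← row2 − (5)·row0  ⇒  L[2][0]=5, U row2=(0, 4, 5, 4)
  row3 ← row3 − (6)·row0  ⇒  L[3][0]=6, U row3=(0, 5, 0, 3)
Step 2: pivot at (1,1) is 4.
  row2 ← row2 − (1)·row1  ⇒  L[2][1]=1, U row2=(0, 0, 6, 4)
  row3 ← row3 − (3)·row1  ⇒  L[3][1]=3, U row3=(0, 0, 3, 3)

U[2][2] = 6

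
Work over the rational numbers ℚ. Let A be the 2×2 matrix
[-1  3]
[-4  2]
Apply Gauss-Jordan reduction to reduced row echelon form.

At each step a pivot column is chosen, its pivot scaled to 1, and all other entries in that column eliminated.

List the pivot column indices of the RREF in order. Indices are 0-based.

[1] R0 /= -1  ⇒  (1, -3)
     R1 -= -4·R0  ⇒  (0, -10)
[2] R1 /= -10  ⇒  (0, 1)
     R0 -= -3·R1  ⇒  (1, 0)

pivot columns: 0, 1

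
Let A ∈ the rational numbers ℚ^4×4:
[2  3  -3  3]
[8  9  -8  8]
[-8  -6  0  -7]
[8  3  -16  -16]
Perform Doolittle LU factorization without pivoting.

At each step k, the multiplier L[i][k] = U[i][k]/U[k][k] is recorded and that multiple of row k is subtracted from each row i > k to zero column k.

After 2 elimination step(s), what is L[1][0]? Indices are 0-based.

L[1][0] = 4

Step 1: pivot at (0,0) is 2.
  row1 ← row1 − (4)·row0  ⇒  L[1][0]=4, U row1=(0, -3, 4, -4)
  row2 ← row2 − (-4)·row0  ⇒  L[2][0]=-4, U row2=(0, 6, -12, 5)
  row3 ← row3 − (4)·row0  ⇒  L[3][0]=4, U row3=(0, -9, -4, -28)
Step 2: pivot at (1,1) is -3.
  row2 ← row2 − (-2)·row1  ⇒  L[2][1]=-2, U row2=(0, 0, -4, -3)
  row3 ← row3 − (3)·row1  ⇒  L[3][1]=3, U row3=(0, 0, -16, -16)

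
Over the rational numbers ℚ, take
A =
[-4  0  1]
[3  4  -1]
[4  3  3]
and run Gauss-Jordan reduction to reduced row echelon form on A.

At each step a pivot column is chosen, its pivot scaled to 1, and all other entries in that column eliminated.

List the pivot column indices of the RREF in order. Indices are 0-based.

pivot columns: 0, 1, 2

[1] R0 /= -4  ⇒  (1, 0, -1/4)
     R1 -= 3·R0  ⇒  (0, 4, -1/4)
     R2 -= 4·R0  ⇒  (0, 3, 4)
[2] R1 /= 4  ⇒  (0, 1, -1/16)
     R2 -= 3·R1  ⇒  (0, 0, 67/16)
[3] R2 /= 67/16  ⇒  (0, 0, 1)
     R0 -= -1/4·R2  ⇒  (1, 0, 0)
     R1 -= -1/16·R2  ⇒  (0, 1, 0)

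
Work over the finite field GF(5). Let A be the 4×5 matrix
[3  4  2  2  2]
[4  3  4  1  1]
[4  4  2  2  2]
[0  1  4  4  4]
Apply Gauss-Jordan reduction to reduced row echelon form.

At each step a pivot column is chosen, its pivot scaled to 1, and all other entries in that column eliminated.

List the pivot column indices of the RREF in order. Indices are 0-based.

[1] R0 /= 3  ⇒  (1, 3, 4, 4, 4)
     R1 -= 4·R0  ⇒  (0, 1, 3, 0, 0)
     R2 -= 4·R0  ⇒  (0, 2, 1, 1, 1)
[2] R1 /= 1  ⇒  (0, 1, 3, 0, 0)
     R0 -= 3·R1  ⇒  (1, 0, 0, 4, 4)
     R2 -= 2·R1  ⇒  (0, 0, 0, 1, 1)
     R3 -= 1·R1  ⇒  (0, 0, 1, 4, 4)
[3] R2 <-> R3
[3] R2 /= 1  ⇒  (0, 0, 1, 4, 4)
     R1 -= 3·R2  ⇒  (0, 1, 0, 3, 3)
[4] R3 /= 1  ⇒  (0, 0, 0, 1, 1)
     R0 -= 4·R3  ⇒  (1, 0, 0, 0, 0)
     R1 -= 3·R3  ⇒  (0, 1, 0, 0, 0)
     R2 -= 4·R3  ⇒  (0, 0, 1, 0, 0)

pivot columns: 0, 1, 2, 3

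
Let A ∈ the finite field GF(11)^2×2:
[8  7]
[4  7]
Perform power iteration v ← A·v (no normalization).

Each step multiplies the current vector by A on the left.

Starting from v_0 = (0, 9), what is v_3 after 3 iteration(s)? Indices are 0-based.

v_0 = (0, 9).
v_1 = A·v_0 = (8, 8).
v_2 = A·v_1 = (10, 0).
v_3 = A·v_2 = (3, 7).

v_3 = (3, 7)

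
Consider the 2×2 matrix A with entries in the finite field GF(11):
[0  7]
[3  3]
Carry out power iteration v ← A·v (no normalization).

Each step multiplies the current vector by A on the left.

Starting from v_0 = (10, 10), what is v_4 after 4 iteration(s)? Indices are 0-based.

v_0 = (10, 10).
v_1 = A·v_0 = (4, 5).
v_2 = A·v_1 = (2, 5).
v_3 = A·v_2 = (2, 10).
v_4 = A·v_3 = (4, 3).

v_4 = (4, 3)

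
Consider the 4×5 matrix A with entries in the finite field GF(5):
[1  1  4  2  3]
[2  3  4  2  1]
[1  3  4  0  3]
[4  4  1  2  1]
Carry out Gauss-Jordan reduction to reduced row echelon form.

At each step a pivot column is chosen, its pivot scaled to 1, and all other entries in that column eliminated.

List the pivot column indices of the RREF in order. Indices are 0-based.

step 1: normalize row 0 (÷1) = (1, 1, 4, 2, 3)
  row 1: subtract 2×row0 = (0, 1, 1, 3, 0)
  row 2: subtract 1×row0 = (0, 2, 0, 3, 0)
  row 3: subtract 4×row0 = (0, 0, 0, 4, 4)
step 2: normalize row 1 (÷1) = (0, 1, 1, 3, 0)
  row 0: subtract 1×row1 = (1, 0, 3, 4, 3)
  row 2: subtract 2×row1 = (0, 0, 3, 2, 0)
step 3: normalize row 2 (÷3) = (0, 0, 1, 4, 0)
  row 0: subtract 3×row2 = (1, 0, 0, 2, 3)
  row 1: subtract 1×row2 = (0, 1, 0, 4, 0)
step 4: normalize row 3 (÷4) = (0, 0, 0, 1, 1)
  row 0: subtract 2×row3 = (1, 0, 0, 0, 1)
  row 1: subtract 4×row3 = (0, 1, 0, 0, 1)
  row 2: subtract 4×row3 = (0, 0, 1, 0, 1)

pivot columns: 0, 1, 2, 3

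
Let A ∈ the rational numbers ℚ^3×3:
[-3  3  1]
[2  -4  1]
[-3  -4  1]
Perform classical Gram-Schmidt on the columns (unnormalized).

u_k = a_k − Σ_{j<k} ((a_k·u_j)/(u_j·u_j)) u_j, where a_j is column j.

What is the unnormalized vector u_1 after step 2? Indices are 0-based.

Step 1: u_0 = a_0 = (-3, 2, -3).
Step 2: u_1 = a_1 − (-5/22)·u_0 = (51/22, -39/11, -103/22).

u_1 = (51/22, -39/11, -103/22)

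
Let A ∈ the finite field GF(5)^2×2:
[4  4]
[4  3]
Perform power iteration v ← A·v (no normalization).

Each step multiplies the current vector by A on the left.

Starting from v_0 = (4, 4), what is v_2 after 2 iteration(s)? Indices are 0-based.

v_0 = (4, 4).
v_1 = A·v_0 = (2, 3).
v_2 = A·v_1 = (0, 2).

v_2 = (0, 2)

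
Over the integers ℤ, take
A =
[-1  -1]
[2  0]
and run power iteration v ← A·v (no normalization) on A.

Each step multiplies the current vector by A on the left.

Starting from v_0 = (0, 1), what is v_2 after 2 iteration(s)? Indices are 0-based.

v_0 = (0, 1).
v_1 = A·v_0 = (-1, 0).
v_2 = A·v_1 = (1, -2).

v_2 = (1, -2)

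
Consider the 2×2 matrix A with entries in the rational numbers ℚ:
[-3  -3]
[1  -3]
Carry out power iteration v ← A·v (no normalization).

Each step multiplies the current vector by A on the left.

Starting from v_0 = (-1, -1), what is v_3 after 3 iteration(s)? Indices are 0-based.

v_3 = (72, -24)

v_0 = (-1, -1).
v_1 = A·v_0 = (6, 2).
v_2 = A·v_1 = (-24, 0).
v_3 = A·v_2 = (72, -24).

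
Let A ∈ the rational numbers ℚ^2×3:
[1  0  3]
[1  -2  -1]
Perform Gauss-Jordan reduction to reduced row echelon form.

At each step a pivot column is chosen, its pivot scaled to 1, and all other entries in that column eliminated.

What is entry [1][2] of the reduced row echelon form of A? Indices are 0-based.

step 1: normalize row 0 (÷1) = (1, 0, 3)
  row 1: subtract 1×row0 = (0, -2, -4)
step 2: normalize row 1 (÷-2) = (0, 1, 2)

M[1][2] = 2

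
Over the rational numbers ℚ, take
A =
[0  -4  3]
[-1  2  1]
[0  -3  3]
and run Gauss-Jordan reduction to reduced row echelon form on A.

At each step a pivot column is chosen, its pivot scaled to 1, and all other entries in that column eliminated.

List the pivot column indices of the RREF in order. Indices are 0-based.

pivot(0,0): swap R0↔R1
pivot(0,0)=-1: scale R0 → (1, -2, -1)
pivot(1,1)=-4: scale R1 → (0, 1, -3/4)
  clear (0,1): R0 −= (-2)R1 → (1, 0, -5/2)
  clear (2,1): R2 −= (-3)R1 → (0, 0, 3/4)
pivot(2,2)=3/4: scale R2 → (0, 0, 1)
  clear (0,2): R0 −= (-5/2)R2 → (1, 0, 0)
  clear (1,2): R1 −= (-3/4)R2 → (0, 1, 0)

pivot columns: 0, 1, 2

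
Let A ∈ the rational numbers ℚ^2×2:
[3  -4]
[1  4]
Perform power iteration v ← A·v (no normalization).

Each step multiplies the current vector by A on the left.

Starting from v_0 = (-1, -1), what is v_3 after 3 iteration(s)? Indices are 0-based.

v_3 = (145, -53)

v_0 = (-1, -1).
v_1 = A·v_0 = (1, -5).
v_2 = A·v_1 = (23, -19).
v_3 = A·v_2 = (145, -53).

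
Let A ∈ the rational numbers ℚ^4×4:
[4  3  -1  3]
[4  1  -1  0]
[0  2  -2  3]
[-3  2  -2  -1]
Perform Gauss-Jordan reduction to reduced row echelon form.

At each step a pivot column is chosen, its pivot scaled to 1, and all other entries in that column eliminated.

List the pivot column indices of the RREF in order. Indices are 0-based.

step 1: normalize row 0 (÷4) = (1, 3/4, -1/4, 3/4)
  row 1: subtract 4×row0 = (0, -2, 0, -3)
  row 3: subtract -3×row0 = (0, 17/4, -11/4, 5/4)
step 2: normalize row 1 (÷-2) = (0, 1, 0, 3/2)
  row 0: subtract 3/4×row1 = (1, 0, -1/4, -3/8)
  row 2: subtract 2×row1 = (0, 0, -2, 0)
  row 3: subtract 17/4×row1 = (0, 0, -11/4, -41/8)
step 3: normalize row 2 (÷-2) = (0, 0, 1, 0)
  row 0: subtract -1/4×row2 = (1, 0, 0, -3/8)
  row 3: subtract -11/4×row2 = (0, 0, 0, -41/8)
step 4: normalize row 3 (÷-41/8) = (0, 0, 0, 1)
  row 0: subtract -3/8×row3 = (1, 0, 0, 0)
  row 1: subtract 3/2×row3 = (0, 1, 0, 0)

pivot columns: 0, 1, 2, 3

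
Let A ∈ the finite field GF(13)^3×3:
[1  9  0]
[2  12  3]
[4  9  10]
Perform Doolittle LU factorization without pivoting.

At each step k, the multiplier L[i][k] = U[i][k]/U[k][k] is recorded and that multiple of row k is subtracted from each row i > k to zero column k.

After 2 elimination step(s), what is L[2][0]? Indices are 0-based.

k=0: U[0][0]=1
  eliminate (1,0): mult=2, new row 1: (0, 7, 3); set L[1][0]=2
  eliminate (2,0): mult=4, new row 2: (0, 12, 10); set L[2][0]=4
k=1: U[1][1]=7
  eliminate (2,1): mult=11, new row 2: (0, 0, 3); set L[2][1]=11

L[2][0] = 4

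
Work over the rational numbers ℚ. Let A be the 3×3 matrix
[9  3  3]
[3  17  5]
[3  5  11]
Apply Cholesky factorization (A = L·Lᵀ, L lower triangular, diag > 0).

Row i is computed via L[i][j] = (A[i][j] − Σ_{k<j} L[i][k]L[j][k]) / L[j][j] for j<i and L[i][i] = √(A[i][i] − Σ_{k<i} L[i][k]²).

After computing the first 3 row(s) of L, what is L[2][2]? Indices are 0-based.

L[2][2] = 3

Step 1: L[0][0] = √(9) = 3.
  L[1][0] = (3) / L[0][0] = 1.
Step 2: L[1][1] = √(16) = 4.
  L[2][0] = (3) / L[0][0] = 1.
  L[2][1] = (4) / L[1][1] = 1.
Step 3: L[2][2] = √(9) = 3.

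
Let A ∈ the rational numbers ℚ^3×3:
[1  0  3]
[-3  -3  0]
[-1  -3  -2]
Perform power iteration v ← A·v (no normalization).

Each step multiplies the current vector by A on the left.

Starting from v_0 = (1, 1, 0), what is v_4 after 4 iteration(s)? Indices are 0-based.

v_0 = (1, 1, 0).
v_1 = A·v_0 = (1, -6, -4).
v_2 = A·v_1 = (-11, 15, 25).
v_3 = A·v_2 = (64, -12, -84).
v_4 = A·v_3 = (-188, -156, 140).

v_4 = (-188, -156, 140)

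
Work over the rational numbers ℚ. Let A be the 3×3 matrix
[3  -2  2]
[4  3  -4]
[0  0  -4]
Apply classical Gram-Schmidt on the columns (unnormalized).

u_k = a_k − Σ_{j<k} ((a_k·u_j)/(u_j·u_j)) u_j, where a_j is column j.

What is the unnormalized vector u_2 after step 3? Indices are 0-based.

Step 1: u_0 = a_0 = (3, 4, 0).
Step 2: u_1 = a_1 − (6/25)·u_0 = (-68/25, 51/25, 0).
Step 3: u_2 = a_2 − (-2/5)·u_0 − (-20/17)·u_1 = (0, 0, -4).

u_2 = (0, 0, -4)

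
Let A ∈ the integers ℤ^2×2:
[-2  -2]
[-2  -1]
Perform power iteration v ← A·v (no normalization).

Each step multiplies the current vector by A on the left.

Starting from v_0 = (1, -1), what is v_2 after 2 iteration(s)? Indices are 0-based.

v_2 = (2, 1)

v_0 = (1, -1).
v_1 = A·v_0 = (0, -1).
v_2 = A·v_1 = (2, 1).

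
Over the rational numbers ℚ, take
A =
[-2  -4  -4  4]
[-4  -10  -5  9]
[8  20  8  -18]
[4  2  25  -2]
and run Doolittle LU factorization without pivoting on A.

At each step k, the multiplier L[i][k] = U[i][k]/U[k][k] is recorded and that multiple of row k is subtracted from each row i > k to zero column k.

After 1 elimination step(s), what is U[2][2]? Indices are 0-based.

U[2][2] = -8

k=0: U[0][0]=-2
  eliminate (1,0): mult=2, new row 1: (0, -2, 3, 1); set L[1][0]=2
  eliminate (2,0): mult=-4, new row 2: (0, 4, -8, -2); set L[2][0]=-4
  eliminate (3,0): mult=-2, new row 3: (0, -6, 17, 6); set L[3][0]=-2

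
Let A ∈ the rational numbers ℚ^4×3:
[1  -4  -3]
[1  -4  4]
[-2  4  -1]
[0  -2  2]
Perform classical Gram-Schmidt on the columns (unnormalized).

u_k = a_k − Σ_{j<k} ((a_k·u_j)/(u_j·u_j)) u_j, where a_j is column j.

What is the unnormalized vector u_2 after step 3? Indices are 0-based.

u_2 = (-57/14, 41/14, -4/7, 8/7)

Step 1: u_0 = a_0 = (1, 1, -2, 0).
Step 2: u_1 = a_1 − (-8/3)·u_0 = (-4/3, -4/3, -4/3, -2).
Step 3: u_2 = a_2 − (1/2)·u_0 − (-3/7)·u_1 = (-57/14, 41/14, -4/7, 8/7).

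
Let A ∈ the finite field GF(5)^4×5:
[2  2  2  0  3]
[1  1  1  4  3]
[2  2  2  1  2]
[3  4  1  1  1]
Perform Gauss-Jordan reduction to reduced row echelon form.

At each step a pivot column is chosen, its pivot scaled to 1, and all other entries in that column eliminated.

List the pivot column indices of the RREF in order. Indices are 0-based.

pivot columns: 0, 1, 3, 4

pivot(0,0)=2: scale R0 → (1, 1, 1, 0, 4)
  clear (1,0): R1 −= (1)R0 → (0, 0, 0, 4, 4)
  clear (2,0): R2 −= (2)R0 → (0, 0, 0, 1, 4)
  clear (3,0): R3 −= (3)R0 → (0, 1, 3, 1, 4)
pivot(1,1): swap R1↔R3
pivot(1,1)=1: scale R1 → (0, 1, 3, 1, 4)
  clear (0,1): R0 −= (1)R1 → (1, 0, 3, 4, 0)
col 2: no nonzero at/below row 2; advance.
pivot(2,3)=1: scale R2 → (0, 0, 0, 1, 4)
  clear (0,3): R0 −= (4)R2 → (1, 0, 3, 0, 4)
  clear (1,3): R1 −= (1)R2 → (0, 1, 3, 0, 0)
  clear (3,3): R3 −= (4)R2 → (0, 0, 0, 0, 3)
pivot(3,4)=3: scale R3 → (0, 0, 0, 0, 1)
  clear (0,4): R0 −= (4)R3 → (1, 0, 3, 0, 0)
  clear (2,4): R2 −= (4)R3 → (0, 0, 0, 1, 0)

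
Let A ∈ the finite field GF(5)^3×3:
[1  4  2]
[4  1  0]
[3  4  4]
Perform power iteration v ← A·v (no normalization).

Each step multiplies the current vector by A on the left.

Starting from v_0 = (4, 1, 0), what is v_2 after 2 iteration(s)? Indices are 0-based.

v_2 = (3, 4, 1)

v_0 = (4, 1, 0).
v_1 = A·v_0 = (3, 2, 1).
v_2 = A·v_1 = (3, 4, 1).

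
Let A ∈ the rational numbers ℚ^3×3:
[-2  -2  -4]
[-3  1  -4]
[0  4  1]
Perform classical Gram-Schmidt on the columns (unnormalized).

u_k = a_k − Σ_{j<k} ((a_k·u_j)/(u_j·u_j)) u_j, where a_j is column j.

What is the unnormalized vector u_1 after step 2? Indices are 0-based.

u_1 = (-24/13, 16/13, 4)

Step 1: u_0 = a_0 = (-2, -3, 0).
Step 2: u_1 = a_1 − (1/13)·u_0 = (-24/13, 16/13, 4).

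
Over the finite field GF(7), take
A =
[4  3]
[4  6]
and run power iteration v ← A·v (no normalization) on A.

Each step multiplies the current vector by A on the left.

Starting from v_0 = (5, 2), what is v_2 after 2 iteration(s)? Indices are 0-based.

v_2 = (4, 2)

v_0 = (5, 2).
v_1 = A·v_0 = (5, 4).
v_2 = A·v_1 = (4, 2).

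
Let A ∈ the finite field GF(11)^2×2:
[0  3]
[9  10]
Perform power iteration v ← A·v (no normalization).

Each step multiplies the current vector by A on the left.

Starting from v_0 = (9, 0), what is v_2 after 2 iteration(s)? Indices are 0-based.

v_0 = (9, 0).
v_1 = A·v_0 = (0, 4).
v_2 = A·v_1 = (1, 7).

v_2 = (1, 7)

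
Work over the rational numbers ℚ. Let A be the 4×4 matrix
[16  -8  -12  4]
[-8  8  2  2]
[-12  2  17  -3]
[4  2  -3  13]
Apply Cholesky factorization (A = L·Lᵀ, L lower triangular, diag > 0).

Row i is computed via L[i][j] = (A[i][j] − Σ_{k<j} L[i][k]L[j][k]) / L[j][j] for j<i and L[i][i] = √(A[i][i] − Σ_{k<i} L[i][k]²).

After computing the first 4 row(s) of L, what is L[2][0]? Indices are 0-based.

L[2][0] = -3

Step 1: L[0][0] = √(16) = 4.
  L[1][0] = (-8) / L[0][0] = -2.
Step 2: L[1][1] = √(4) = 2.
  L[2][0] = (-12) / L[0][0] = -3.
  L[2][1] = (-4) / L[1][1] = -2.
Step 3: L[2][2] = √(4) = 2.
  L[3][0] = (4) / L[0][0] = 1.
  L[3][1] = (4) / L[1][1] = 2.
  L[3][2] = (4) / L[2][2] = 2.
Step 4: L[3][3] = √(4) = 2.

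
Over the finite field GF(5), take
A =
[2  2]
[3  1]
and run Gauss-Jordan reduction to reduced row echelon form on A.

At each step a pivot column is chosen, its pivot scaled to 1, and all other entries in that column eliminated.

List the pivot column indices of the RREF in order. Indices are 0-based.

pivot columns: 0, 1

pivot(0,0)=2: scale R0 → (1, 1)
  clear (1,0): R1 −= (3)R0 → (0, 3)
pivot(1,1)=3: scale R1 → (0, 1)
  clear (0,1): R0 −= (1)R1 → (1, 0)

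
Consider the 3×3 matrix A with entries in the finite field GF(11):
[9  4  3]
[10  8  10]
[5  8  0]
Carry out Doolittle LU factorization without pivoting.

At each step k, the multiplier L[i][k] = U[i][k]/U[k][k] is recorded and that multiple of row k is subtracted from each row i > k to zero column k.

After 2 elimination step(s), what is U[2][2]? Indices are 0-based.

U[2][2] = 4

Step 1: pivot at (0,0) is 9.
  row1 ← row1 − (6)·row0  ⇒  L[1][0]=6, U row1=(0, 6, 3)
  row2 ← row2 − (3)·row0  ⇒  L[2][0]=3, U row2=(0, 7, 2)
Step 2: pivot at (1,1) is 6.
  row2 ← row2 − (3)·row1  ⇒  L[2][1]=3, U row2=(0, 0, 4)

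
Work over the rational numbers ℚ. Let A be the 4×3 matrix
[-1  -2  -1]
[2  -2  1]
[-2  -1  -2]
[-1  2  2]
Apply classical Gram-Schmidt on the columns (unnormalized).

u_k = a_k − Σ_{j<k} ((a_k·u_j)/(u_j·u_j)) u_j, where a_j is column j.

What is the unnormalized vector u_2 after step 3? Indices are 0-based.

Step 1: u_0 = a_0 = (-1, 2, -2, -1).
Step 2: u_1 = a_1 − (-1/5)·u_0 = (-11/5, -8/5, -7/5, 9/5).
Step 3: u_2 = a_2 − (1/2)·u_0 − (5/9)·u_1 = (13/18, 8/9, -2/9, 3/2).

u_2 = (13/18, 8/9, -2/9, 3/2)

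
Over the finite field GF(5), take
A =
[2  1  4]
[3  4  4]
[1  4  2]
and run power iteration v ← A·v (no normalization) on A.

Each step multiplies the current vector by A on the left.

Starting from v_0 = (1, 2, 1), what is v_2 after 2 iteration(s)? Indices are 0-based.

v_2 = (0, 3, 0)

v_0 = (1, 2, 1).
v_1 = A·v_0 = (3, 0, 1).
v_2 = A·v_1 = (0, 3, 0).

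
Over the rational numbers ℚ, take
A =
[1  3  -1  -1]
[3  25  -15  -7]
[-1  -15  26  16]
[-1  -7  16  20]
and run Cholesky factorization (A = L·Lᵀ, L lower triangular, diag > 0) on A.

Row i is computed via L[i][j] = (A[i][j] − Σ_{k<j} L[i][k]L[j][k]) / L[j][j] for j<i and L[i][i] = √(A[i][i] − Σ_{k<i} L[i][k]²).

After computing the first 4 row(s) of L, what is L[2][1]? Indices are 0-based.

L[2][1] = -3

Step 1: L[0][0] = √(1) = 1.
  L[1][0] = (3) / L[0][0] = 3.
Step 2: L[1][1] = √(16) = 4.
  L[2][0] = (-1) / L[0][0] = -1.
  L[2][1] = (-12) / L[1][1] = -3.
Step 3: L[2][2] = √(16) = 4.
  L[3][0] = (-1) / L[0][0] = -1.
  L[3][1] = (-4) / L[1][1] = -1.
  L[3][2] = (12) / L[2][2] = 3.
Step 4: L[3][3] = √(9) = 3.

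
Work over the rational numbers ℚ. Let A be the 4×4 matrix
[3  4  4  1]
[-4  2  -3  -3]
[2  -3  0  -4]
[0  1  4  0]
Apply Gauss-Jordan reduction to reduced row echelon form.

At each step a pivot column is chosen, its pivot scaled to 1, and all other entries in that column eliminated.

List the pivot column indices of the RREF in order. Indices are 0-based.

[1] R0 /= 3  ⇒  (1, 4/3, 4/3, 1/3)
     R1 -= -4·R0  ⇒  (0, 22/3, 7/3, -5/3)
     R2 -= 2·R0  ⇒  (0, -17/3, -8/3, -14/3)
[2] R1 /= 22/3  ⇒  (0, 1, 7/22, -5/22)
     R0 -= 4/3·R1  ⇒  (1, 0, 10/11, 7/11)
     R2 -= -17/3·R1  ⇒  (0, 0, -19/22, -131/22)
     R3 -= 1·R1  ⇒  (0, 0, 81/22, 5/22)
[3] R2 /= -19/22  ⇒  (0, 0, 1, 131/19)
     R0 -= 10/11·R2  ⇒  (1, 0, 0, -107/19)
     R1 -= 7/22·R2  ⇒  (0, 1, 0, -46/19)
     R3 -= 81/22·R2  ⇒  (0, 0, 0, -478/19)
[4] R3 /= -478/19  ⇒  (0, 0, 0, 1)
     R0 -= -107/19·R3  ⇒  (1, 0, 0, 0)
     R1 -= -46/19·R3  ⇒  (0, 1, 0, 0)
     R2 -= 131/19·R3  ⇒  (0, 0, 1, 0)

pivot columns: 0, 1, 2, 3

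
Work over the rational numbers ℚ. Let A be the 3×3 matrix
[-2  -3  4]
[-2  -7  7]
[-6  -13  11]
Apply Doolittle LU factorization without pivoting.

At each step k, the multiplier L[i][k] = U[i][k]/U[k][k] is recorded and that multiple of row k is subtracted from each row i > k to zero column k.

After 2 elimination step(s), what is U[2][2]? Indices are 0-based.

[col 0] pivot -2
  R1 -= 1*R0 → (0, -4, 3)  (L[1][0] := 1)
  R2 -= 3*R0 → (0, -4, -1)  (L[2][0] := 3)
[col 1] pivot -4
  R2 -= 1*R1 → (0, 0, -4)  (L[2][1] := 1)

U[2][2] = -4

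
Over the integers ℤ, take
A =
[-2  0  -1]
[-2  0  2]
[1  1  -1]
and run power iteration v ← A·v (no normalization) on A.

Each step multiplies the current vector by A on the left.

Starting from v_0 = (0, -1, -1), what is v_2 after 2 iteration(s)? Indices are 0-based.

v_0 = (0, -1, -1).
v_1 = A·v_0 = (1, -2, 0).
v_2 = A·v_1 = (-2, -2, -1).

v_2 = (-2, -2, -1)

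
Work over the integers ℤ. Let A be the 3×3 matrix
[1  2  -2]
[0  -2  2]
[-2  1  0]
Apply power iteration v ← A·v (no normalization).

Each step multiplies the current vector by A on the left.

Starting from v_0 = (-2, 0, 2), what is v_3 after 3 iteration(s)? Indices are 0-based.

v_3 = (-38, 32, 12)

v_0 = (-2, 0, 2).
v_1 = A·v_0 = (-6, 4, 4).
v_2 = A·v_1 = (-6, 0, 16).
v_3 = A·v_2 = (-38, 32, 12).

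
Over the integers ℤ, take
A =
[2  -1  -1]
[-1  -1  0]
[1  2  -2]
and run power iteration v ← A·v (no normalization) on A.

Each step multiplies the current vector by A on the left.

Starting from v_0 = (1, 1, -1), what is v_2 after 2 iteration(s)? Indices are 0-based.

v_0 = (1, 1, -1).
v_1 = A·v_0 = (2, -2, 5).
v_2 = A·v_1 = (1, 0, -12).

v_2 = (1, 0, -12)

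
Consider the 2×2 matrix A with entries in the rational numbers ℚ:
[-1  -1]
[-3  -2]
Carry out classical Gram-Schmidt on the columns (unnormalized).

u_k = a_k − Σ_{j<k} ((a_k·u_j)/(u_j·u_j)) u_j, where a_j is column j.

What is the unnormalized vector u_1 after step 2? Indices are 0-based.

Step 1: u_0 = a_0 = (-1, -3).
Step 2: u_1 = a_1 − (7/10)·u_0 = (-3/10, 1/10).

u_1 = (-3/10, 1/10)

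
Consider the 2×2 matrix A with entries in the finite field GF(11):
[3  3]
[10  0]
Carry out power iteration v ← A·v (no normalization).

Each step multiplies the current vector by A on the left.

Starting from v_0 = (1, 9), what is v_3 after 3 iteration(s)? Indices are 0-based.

v_0 = (1, 9).
v_1 = A·v_0 = (8, 10).
v_2 = A·v_1 = (10, 3).
v_3 = A·v_2 = (6, 1).

v_3 = (6, 1)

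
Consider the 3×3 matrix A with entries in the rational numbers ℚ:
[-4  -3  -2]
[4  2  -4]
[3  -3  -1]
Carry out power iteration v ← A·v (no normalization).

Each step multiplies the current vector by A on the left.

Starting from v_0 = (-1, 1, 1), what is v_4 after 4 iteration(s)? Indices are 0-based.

v_4 = (556, -936, -962)

v_0 = (-1, 1, 1).
v_1 = A·v_0 = (-1, -6, -7).
v_2 = A·v_1 = (36, 12, 22).
v_3 = A·v_2 = (-224, 80, 50).
v_4 = A·v_3 = (556, -936, -962).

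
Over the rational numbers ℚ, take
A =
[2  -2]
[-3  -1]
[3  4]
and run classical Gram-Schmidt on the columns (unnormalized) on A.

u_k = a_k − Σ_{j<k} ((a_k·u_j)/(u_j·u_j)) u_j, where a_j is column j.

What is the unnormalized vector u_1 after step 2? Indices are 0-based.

u_1 = (-3, 1/2, 5/2)

Step 1: u_0 = a_0 = (2, -3, 3).
Step 2: u_1 = a_1 − (1/2)·u_0 = (-3, 1/2, 5/2).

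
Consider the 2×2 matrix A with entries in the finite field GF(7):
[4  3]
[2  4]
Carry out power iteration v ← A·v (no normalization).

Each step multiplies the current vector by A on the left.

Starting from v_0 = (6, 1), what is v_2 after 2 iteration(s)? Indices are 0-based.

v_0 = (6, 1).
v_1 = A·v_0 = (6, 2).
v_2 = A·v_1 = (2, 6).

v_2 = (2, 6)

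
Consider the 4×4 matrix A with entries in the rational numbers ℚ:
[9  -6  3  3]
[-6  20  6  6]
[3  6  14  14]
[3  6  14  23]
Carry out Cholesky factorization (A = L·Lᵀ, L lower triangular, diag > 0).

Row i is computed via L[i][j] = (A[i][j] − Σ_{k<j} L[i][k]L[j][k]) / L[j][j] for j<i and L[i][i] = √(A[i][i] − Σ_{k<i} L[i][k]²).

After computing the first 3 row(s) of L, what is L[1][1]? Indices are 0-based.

L[1][1] = 4

Step 1: L[0][0] = √(9) = 3.
  L[1][0] = (-6) / L[0][0] = -2.
Step 2: L[1][1] = √(16) = 4.
  L[2][0] = (3) / L[0][0] = 1.
  L[2][1] = (8) / L[1][1] = 2.
Step 3: L[2][2] = √(9) = 3.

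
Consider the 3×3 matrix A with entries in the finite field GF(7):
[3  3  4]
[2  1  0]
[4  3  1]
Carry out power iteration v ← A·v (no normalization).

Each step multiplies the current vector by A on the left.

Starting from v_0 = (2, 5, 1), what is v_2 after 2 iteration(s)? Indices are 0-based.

v_2 = (2, 3, 4)

v_0 = (2, 5, 1).
v_1 = A·v_0 = (4, 2, 3).
v_2 = A·v_1 = (2, 3, 4).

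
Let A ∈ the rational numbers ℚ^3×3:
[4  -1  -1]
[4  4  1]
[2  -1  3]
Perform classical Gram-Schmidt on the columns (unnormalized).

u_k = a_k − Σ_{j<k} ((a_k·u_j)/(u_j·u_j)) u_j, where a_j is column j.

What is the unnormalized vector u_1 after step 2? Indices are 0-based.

u_1 = (-19/9, 26/9, -14/9)

Step 1: u_0 = a_0 = (4, 4, 2).
Step 2: u_1 = a_1 − (5/18)·u_0 = (-19/9, 26/9, -14/9).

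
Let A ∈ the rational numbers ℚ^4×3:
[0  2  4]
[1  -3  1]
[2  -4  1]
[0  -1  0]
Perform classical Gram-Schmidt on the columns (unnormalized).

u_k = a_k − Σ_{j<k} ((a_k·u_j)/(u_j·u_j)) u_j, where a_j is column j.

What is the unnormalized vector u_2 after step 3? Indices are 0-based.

u_2 = (40/29, 42/29, -21/29, 38/29)

Step 1: u_0 = a_0 = (0, 1, 2, 0).
Step 2: u_1 = a_1 − (-11/5)·u_0 = (2, -4/5, 2/5, -1).
Step 3: u_2 = a_2 − (3/5)·u_0 − (38/29)·u_1 = (40/29, 42/29, -21/29, 38/29).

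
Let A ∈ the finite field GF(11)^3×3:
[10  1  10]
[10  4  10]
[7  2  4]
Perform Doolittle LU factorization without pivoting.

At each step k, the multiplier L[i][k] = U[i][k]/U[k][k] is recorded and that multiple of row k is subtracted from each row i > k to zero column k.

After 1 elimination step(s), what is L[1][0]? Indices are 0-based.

L[1][0] = 1

[col 0] pivot 10
  R1 -= 1*R0 → (0, 3, 0)  (L[1][0] := 1)
  R2 -= 4*R0 → (0, 9, 8)  (L[2][0] := 4)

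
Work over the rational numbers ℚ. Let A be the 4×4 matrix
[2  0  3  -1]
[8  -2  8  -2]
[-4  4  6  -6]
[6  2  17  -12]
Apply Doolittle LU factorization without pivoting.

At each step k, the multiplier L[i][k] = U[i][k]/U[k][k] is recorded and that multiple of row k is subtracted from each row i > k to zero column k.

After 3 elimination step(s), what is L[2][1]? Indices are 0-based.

Step 1: pivot at (0,0) is 2.
  row1 ← row1 − (4)·row0  ⇒  L[1][0]=4, U row1=(0, -2, -4, 2)
  row2 ← row2 − (-2)·row0  ⇒  L[2][0]=-2, U row2=(0, 4, 12, -8)
  row3 ← row3 − (3)·row0  ⇒  L[3][0]=3, U row3=(0, 2, 8, -9)
Step 2: pivot at (1,1) is -2.
  row2 ← row2 − (-2)·row1  ⇒  L[2][1]=-2, U row2=(0, 0, 4, -4)
  row3 ← row3 − (-1)·row1  ⇒  L[3][1]=-1, U row3=(0, 0, 4, -7)
Step 3: pivot at (2,2) is 4.
  row3 ← row3 − (1)·row2  ⇒  L[3][2]=1, U row3=(0, 0, 0, -3)

L[2][1] = -2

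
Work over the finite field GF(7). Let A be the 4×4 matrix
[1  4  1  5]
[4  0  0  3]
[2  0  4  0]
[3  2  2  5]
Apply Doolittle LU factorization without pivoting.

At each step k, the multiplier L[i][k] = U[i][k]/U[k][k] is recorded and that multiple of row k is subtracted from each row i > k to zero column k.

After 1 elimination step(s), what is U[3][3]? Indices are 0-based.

U[3][3] = 4

Step 1: pivot at (0,0) is 1.
  row1 ← row1 − (4)·row0  ⇒  L[1][0]=4, U row1=(0, 5, 3, 4)
  row2 ← row2 − (2)·row0  ⇒  L[2][0]=2, U row2=(0, 6, 2, 4)
  row3 ← row3 − (3)·row0  ⇒  L[3][0]=3, U row3=(0, 4, 6, 4)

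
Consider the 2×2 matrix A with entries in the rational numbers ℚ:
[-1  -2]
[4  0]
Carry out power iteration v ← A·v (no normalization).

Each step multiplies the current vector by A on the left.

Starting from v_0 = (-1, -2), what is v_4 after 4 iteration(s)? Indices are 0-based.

v_4 = (19, -172)

v_0 = (-1, -2).
v_1 = A·v_0 = (5, -4).
v_2 = A·v_1 = (3, 20).
v_3 = A·v_2 = (-43, 12).
v_4 = A·v_3 = (19, -172).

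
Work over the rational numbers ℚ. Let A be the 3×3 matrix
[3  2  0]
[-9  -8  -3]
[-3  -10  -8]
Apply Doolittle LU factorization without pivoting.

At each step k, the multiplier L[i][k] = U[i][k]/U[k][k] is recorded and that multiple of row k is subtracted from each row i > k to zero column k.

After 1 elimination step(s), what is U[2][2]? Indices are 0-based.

U[2][2] = -8

[col 0] pivot 3
  R1 -= -3*R0 → (0, -2, -3)  (L[1][0] := -3)
  R2 -= -1*R0 → (0, -8, -8)  (L[2][0] := -1)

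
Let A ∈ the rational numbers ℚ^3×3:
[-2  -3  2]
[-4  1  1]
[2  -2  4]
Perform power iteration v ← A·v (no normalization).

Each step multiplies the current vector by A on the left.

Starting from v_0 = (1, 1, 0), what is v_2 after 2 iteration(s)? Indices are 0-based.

v_2 = (19, 17, -4)

v_0 = (1, 1, 0).
v_1 = A·v_0 = (-5, -3, 0).
v_2 = A·v_1 = (19, 17, -4).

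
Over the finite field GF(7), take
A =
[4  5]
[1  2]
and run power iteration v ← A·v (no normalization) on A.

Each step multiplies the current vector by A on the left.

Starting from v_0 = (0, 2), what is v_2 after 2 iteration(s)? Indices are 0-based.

v_2 = (4, 4)

v_0 = (0, 2).
v_1 = A·v_0 = (3, 4).
v_2 = A·v_1 = (4, 4).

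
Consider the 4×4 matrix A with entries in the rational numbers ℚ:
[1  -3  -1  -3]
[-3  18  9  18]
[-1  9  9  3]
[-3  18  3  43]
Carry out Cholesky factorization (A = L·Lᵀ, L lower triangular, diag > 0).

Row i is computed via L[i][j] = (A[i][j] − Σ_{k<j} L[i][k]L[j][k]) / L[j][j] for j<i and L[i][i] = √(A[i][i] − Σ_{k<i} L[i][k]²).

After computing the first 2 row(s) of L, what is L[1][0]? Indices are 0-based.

L[1][0] = -3

Step 1: L[0][0] = √(1) = 1.
  L[1][0] = (-3) / L[0][0] = -3.
Step 2: L[1][1] = √(9) = 3.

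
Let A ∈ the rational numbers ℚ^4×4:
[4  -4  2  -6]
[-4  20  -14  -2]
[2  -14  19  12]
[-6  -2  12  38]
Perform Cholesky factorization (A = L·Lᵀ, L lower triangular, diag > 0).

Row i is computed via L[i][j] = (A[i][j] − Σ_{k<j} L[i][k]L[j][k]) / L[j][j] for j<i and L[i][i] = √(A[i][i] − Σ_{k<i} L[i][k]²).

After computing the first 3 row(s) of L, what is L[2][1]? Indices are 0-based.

L[2][1] = -3

Step 1: L[0][0] = √(4) = 2.
  L[1][0] = (-4) / L[0][0] = -2.
Step 2: L[1][1] = √(16) = 4.
  L[2][0] = (2) / L[0][0] = 1.
  L[2][1] = (-12) / L[1][1] = -3.
Step 3: L[2][2] = √(9) = 3.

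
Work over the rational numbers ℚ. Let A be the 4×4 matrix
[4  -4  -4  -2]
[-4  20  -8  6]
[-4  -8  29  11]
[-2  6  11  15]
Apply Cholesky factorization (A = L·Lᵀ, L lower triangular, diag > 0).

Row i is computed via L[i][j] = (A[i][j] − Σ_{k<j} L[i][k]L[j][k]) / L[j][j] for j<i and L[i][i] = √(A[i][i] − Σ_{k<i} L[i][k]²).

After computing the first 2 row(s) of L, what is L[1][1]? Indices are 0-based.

L[1][1] = 4

Step 1: L[0][0] = √(4) = 2.
  L[1][0] = (-4) / L[0][0] = -2.
Step 2: L[1][1] = √(16) = 4.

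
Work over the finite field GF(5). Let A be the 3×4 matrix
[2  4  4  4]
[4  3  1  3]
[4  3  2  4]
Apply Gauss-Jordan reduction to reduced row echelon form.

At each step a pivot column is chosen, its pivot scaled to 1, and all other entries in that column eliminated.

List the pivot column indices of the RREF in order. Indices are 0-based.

pivot columns: 0, 2, 3

[1] R0 /= 2  ⇒  (1, 2, 2, 2)
     R1 -= 4·R0  ⇒  (0, 0, 3, 0)
     R2 -= 4·R0  ⇒  (0, 0, 4, 1)
column 1 empty below row 1
[2] R1 /= 3  ⇒  (0, 0, 1, 0)
     R0 -= 2·R1  ⇒  (1, 2, 0, 2)
     R2 -= 4·R1  ⇒  (0, 0, 0, 1)
[3] R2 /= 1  ⇒  (0, 0, 0, 1)
     R0 -= 2·R2  ⇒  (1, 2, 0, 0)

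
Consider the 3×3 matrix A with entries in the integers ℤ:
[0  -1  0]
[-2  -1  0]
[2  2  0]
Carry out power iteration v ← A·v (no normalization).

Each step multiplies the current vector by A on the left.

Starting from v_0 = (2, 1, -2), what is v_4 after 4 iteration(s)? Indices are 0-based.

v_4 = (17, 31, -48)

v_0 = (2, 1, -2).
v_1 = A·v_0 = (-1, -5, 6).
v_2 = A·v_1 = (5, 7, -12).
v_3 = A·v_2 = (-7, -17, 24).
v_4 = A·v_3 = (17, 31, -48).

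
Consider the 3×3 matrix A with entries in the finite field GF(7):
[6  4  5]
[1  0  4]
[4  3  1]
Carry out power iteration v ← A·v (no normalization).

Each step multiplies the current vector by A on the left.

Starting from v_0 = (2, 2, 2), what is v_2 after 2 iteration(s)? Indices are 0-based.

v_2 = (6, 3, 5)

v_0 = (2, 2, 2).
v_1 = A·v_0 = (2, 3, 2).
v_2 = A·v_1 = (6, 3, 5).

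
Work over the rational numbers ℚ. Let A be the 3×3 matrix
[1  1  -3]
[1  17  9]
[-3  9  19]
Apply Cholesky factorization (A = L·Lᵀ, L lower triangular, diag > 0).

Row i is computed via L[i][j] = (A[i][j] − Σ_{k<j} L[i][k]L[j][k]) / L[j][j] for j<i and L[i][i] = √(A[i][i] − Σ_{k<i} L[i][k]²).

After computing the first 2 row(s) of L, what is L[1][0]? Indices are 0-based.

Step 1: L[0][0] = √(1) = 1.
  L[1][0] = (1) / L[0][0] = 1.
Step 2: L[1][1] = √(16) = 4.

L[1][0] = 1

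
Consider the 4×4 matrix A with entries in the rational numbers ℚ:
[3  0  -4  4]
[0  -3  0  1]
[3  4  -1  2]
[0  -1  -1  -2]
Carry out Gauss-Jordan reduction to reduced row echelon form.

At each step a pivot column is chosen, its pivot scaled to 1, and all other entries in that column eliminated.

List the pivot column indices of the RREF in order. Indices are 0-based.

step 1: normalize row 0 (÷3) = (1, 0, -4/3, 4/3)
  row 2: subtract 3×row0 = (0, 4, 3, -2)
step 2: normalize row 1 (÷-3) = (0, 1, 0, -1/3)
  row 2: subtract 4×row1 = (0, 0, 3, -2/3)
  row 3: subtract -1×row1 = (0, 0, -1, -7/3)
step 3: normalize row 2 (÷3) = (0, 0, 1, -2/9)
  row 0: subtract -4/3×row2 = (1, 0, 0, 28/27)
  row 3: subtract -1×row2 = (0, 0, 0, -23/9)
step 4: normalize row 3 (÷-23/9) = (0, 0, 0, 1)
  row 0: subtract 28/27×row3 = (1, 0, 0, 0)
  row 1: subtract -1/3×row3 = (0, 1, 0, 0)
  row 2: subtract -2/9×row3 = (0, 0, 1, 0)

pivot columns: 0, 1, 2, 3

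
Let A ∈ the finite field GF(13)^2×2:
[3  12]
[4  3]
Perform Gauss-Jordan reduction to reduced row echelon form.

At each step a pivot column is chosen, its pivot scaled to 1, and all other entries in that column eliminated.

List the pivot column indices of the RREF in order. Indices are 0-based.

pivot columns: 0

[1] R0 /= 3  ⇒  (1, 4)
     R1 -= 4·R0  ⇒  (0, 0)
column 1 empty below row 1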